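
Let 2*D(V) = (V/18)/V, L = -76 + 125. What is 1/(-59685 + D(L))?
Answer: -36/2148659 ≈ -1.6755e-5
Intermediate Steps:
L = 49
D(V) = 1/36 (D(V) = ((V/18)/V)/2 = (1/2)*(1/18) = 1/36)
1/(-59685 + D(L)) = 1/(-59685 + 1/36) = 1/(-2148659/36) = -36/2148659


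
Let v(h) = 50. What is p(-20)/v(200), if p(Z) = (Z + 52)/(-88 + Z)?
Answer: -4/675 ≈ -0.0059259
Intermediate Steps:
p(Z) = (52 + Z)/(-88 + Z)
p(-20)/v(200) = ((52 - 20)/(-88 - 20))/50 = (32/(-108))*(1/50) = -1/108*32*(1/50) = -8/27*1/50 = -4/675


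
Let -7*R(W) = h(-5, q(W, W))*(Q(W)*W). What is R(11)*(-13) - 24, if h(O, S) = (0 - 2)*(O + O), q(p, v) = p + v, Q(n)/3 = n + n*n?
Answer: 1132392/7 ≈ 1.6177e+5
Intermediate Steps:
Q(n) = 3*n + 3*n**2 (Q(n) = 3*(n + n*n) = 3*(n + n**2) = 3*n + 3*n**2)
h(O, S) = -4*O
R(W) = -60*W**2*(1 + W)/7 (R(W) = -(-4*(-5))*(3*W*(1 + W))*W/7 = -20*3*W**2*(1 + W)/7 = -60*W**2*(1 + W)/7)
R(11)*(-13) - 24 = ((60/7)*11**2*(-1 - 1*11))*(-13) - 24 = ((60/7)*121*(-1 - 11))*(-13) - 24 = ((60/7)*121*(-12))*(-13) - 24 = -87120/7*(-13) - 24 = 1132560/7 - 24 = 1132392/7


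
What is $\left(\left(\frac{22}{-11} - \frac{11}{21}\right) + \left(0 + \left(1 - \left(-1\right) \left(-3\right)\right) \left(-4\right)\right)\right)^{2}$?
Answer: $\frac{13225}{441} \approx 29.989$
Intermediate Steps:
$\left(\left(\frac{22}{-11} - \frac{11}{21}\right) + \left(0 + \left(1 - \left(-1\right) \left(-3\right)\right) \left(-4\right)\right)\right)^{2} = \left(\left(22 \left(- \frac{1}{11}\right) - \frac{11}{21}\right) + \left(0 + \left(1 - 3\right) \left(-4\right)\right)\right)^{2} = \left(\left(-2 - \frac{11}{21}\right) + \left(0 + \left(1 - 3\right) \left(-4\right)\right)\right)^{2} = \left(- \frac{53}{21} + \left(0 - -8\right)\right)^{2} = \left(- \frac{53}{21} + \left(0 + 8\right)\right)^{2} = \left(- \frac{53}{21} + 8\right)^{2} = \left(\frac{115}{21}\right)^{2} = \frac{13225}{441}$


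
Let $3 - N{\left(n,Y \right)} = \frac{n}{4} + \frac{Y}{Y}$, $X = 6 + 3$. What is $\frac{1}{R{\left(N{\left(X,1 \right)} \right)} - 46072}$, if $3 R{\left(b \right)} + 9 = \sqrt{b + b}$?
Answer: $- \frac{829350}{38212301251} - \frac{3 i \sqrt{2}}{38212301251} \approx -2.1704 \cdot 10^{-5} - 1.1103 \cdot 10^{-10} i$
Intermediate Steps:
$X = 9$
$N{\left(n,Y \right)} = 2 - \frac{n}{4}$ ($N{\left(n,Y \right)} = 3 - \left(\frac{n}{4} + \frac{Y}{Y}\right) = 3 - \left(n \frac{1}{4} + 1\right) = 3 - \left(\frac{n}{4} + 1\right) = 3 - \left(1 + \frac{n}{4}\right) = 2 - \frac{n}{4}$)
$R{\left(b \right)} = -3 + \frac{\sqrt{2} \sqrt{b}}{3}$ ($R{\left(b \right)} = -3 + \frac{\sqrt{b + b}}{3} = -3 + \frac{\sqrt{2 b}}{3} = -3 + \frac{\sqrt{2} \sqrt{b}}{3}$)
$\frac{1}{R{\left(N{\left(X,1 \right)} \right)} - 46072} = \frac{1}{\left(-3 + \frac{\sqrt{2} \sqrt{2 - \frac{9}{4}}}{3}\right) - 46072} = \frac{1}{\left(-3 + \frac{\sqrt{2} \sqrt{- \frac{1}{4}}}{3}\right) - 46072} = \frac{1}{\left(-3 + \frac{\sqrt{2} \frac{i}{2}}{3}\right) - 46072} = \frac{1}{\left(-3 + \frac{i \sqrt{2}}{6}\right) - 46072} = \frac{1}{-46075 + \frac{i \sqrt{2}}{6}}$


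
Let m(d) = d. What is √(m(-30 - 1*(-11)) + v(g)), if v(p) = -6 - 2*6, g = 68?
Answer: I*√37 ≈ 6.0828*I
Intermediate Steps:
v(p) = -18 (v(p) = -6 - 12 = -18)
√(m(-30 - 1*(-11)) + v(g)) = √((-30 - 1*(-11)) - 18) = √((-30 + 11) - 18) = √(-19 - 18) = √(-37) = I*√37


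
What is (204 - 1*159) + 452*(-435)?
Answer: -196575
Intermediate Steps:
(204 - 1*159) + 452*(-435) = (204 - 159) - 196620 = 45 - 196620 = -196575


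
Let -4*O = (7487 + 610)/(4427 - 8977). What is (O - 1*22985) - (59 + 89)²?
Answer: -816971703/18200 ≈ -44889.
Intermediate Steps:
O = 8097/18200 (O = -(7487 + 610)/(4*(4427 - 8977)) = -8097/(4*(-4550)) = -8097*(-1)/(4*4550) = -¼*(-8097/4550) = 8097/18200 ≈ 0.44489)
(O - 1*22985) - (59 + 89)² = (8097/18200 - 1*22985) - (59 + 89)² = (8097/18200 - 22985) - 1*148² = -418318903/18200 - 1*21904 = -418318903/18200 - 21904 = -816971703/18200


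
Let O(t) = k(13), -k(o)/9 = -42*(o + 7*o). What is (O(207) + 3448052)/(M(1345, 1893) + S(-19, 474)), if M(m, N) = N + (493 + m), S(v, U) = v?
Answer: 871841/928 ≈ 939.48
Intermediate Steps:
k(o) = 3024*o (k(o) = -(-378)*(o + 7*o) = -(-378)*8*o = -(-3024)*o = 3024*o)
M(m, N) = 493 + N + m
O(t) = 39312 (O(t) = 3024*13 = 39312)
(O(207) + 3448052)/(M(1345, 1893) + S(-19, 474)) = (39312 + 3448052)/((493 + 1893 + 1345) - 19) = 3487364/(3731 - 19) = 3487364/3712 = 3487364*(1/3712) = 871841/928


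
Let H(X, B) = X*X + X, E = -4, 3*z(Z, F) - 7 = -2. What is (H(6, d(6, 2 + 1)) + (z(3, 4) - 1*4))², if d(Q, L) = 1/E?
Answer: 14161/9 ≈ 1573.4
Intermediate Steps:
z(Z, F) = 5/3 (z(Z, F) = 7/3 + (⅓)*(-2) = 7/3 - ⅔ = 5/3)
d(Q, L) = -¼ (d(Q, L) = 1/(-4) = -¼)
H(X, B) = X + X² (H(X, B) = X² + X = X + X²)
(H(6, d(6, 2 + 1)) + (z(3, 4) - 1*4))² = (6*(1 + 6) + (5/3 - 1*4))² = (6*7 + (5/3 - 4))² = (42 - 7/3)² = (119/3)² = 14161/9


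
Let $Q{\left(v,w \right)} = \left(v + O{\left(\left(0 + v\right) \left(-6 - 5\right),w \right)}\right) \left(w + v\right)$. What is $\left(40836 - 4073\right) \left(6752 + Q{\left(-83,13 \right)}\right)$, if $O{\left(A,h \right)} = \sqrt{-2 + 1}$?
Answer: $461816806 - 2573410 i \approx 4.6182 \cdot 10^{8} - 2.5734 \cdot 10^{6} i$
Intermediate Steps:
$O{\left(A,h \right)} = i$ ($O{\left(A,h \right)} = \sqrt{-1} = i$)
$Q{\left(v,w \right)} = \left(i + v\right) \left(v + w\right)$ ($Q{\left(v,w \right)} = \left(v + i\right) \left(w + v\right) = \left(i + v\right) \left(v + w\right)$)
$\left(40836 - 4073\right) \left(6752 + Q{\left(-83,13 \right)}\right) = \left(40836 - 4073\right) \left(6752 + \left(\left(-83\right)^{2} + i \left(-83\right) + i 13 - 1079\right)\right) = 36763 \left(6752 + \left(6889 - 83 i + 13 i - 1079\right)\right) = 36763 \left(6752 + \left(5810 - 70 i\right)\right) = 36763 \left(12562 - 70 i\right) = 461816806 - 2573410 i$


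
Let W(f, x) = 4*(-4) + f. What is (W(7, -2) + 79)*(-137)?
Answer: -9590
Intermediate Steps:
W(f, x) = -16 + f
(W(7, -2) + 79)*(-137) = ((-16 + 7) + 79)*(-137) = (-9 + 79)*(-137) = 70*(-137) = -9590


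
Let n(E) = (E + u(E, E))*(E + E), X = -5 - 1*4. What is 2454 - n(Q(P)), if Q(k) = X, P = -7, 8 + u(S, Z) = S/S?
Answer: 2166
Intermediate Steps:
u(S, Z) = -7 (u(S, Z) = -8 + S/S = -8 + 1 = -7)
X = -9 (X = -5 - 4 = -9)
Q(k) = -9
n(E) = 2*E*(-7 + E) (n(E) = (E - 7)*(E + E) = (-7 + E)*(2*E) = 2*E*(-7 + E))
2454 - n(Q(P)) = 2454 - 2*(-9)*(-7 - 9) = 2454 - 2*(-9)*(-16) = 2454 - 1*288 = 2454 - 288 = 2166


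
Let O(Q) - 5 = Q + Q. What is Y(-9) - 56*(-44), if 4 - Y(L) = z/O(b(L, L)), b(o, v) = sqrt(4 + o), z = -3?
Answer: 7405/3 - 2*I*sqrt(5)/15 ≈ 2468.3 - 0.29814*I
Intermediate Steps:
O(Q) = 5 + 2*Q (O(Q) = 5 + (Q + Q) = 5 + 2*Q)
Y(L) = 4 + 3/(5 + 2*sqrt(4 + L)) (Y(L) = 4 - (-3)/(5 + 2*sqrt(4 + L)) = 4 + 3/(5 + 2*sqrt(4 + L)))
Y(-9) - 56*(-44) = (23 + 8*sqrt(4 - 9))/(5 + 2*sqrt(4 - 9)) - 56*(-44) = (23 + 8*sqrt(-5))/(5 + 2*sqrt(-5)) + 2464 = (23 + 8*(I*sqrt(5)))/(5 + 2*(I*sqrt(5))) + 2464 = (23 + 8*I*sqrt(5))/(5 + 2*I*sqrt(5)) + 2464 = 2464 + (23 + 8*I*sqrt(5))/(5 + 2*I*sqrt(5))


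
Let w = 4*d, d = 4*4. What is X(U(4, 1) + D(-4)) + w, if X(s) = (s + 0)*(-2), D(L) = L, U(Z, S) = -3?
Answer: 78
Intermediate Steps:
d = 16
X(s) = -2*s (X(s) = s*(-2) = -2*s)
w = 64 (w = 4*16 = 64)
X(U(4, 1) + D(-4)) + w = -2*(-3 - 4) + 64 = -2*(-7) + 64 = 14 + 64 = 78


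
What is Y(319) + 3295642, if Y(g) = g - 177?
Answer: 3295784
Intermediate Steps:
Y(g) = -177 + g
Y(319) + 3295642 = (-177 + 319) + 3295642 = 142 + 3295642 = 3295784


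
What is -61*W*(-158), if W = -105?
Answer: -1011990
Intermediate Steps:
-61*W*(-158) = -61*(-105)*(-158) = 6405*(-158) = -1011990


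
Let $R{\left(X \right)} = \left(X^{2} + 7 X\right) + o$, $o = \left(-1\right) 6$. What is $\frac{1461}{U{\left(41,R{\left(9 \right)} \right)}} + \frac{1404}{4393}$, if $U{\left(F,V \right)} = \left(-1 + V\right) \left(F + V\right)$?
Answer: $\frac{40848465}{107729539} \approx 0.37918$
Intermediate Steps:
$o = -6$
$R{\left(X \right)} = -6 + X^{2} + 7 X$ ($R{\left(X \right)} = \left(X^{2} + 7 X\right) - 6 = -6 + X^{2} + 7 X$)
$\frac{1461}{U{\left(41,R{\left(9 \right)} \right)}} + \frac{1404}{4393} = \frac{1461}{\left(-6 + 9^{2} + 7 \cdot 9\right)^{2} - 41 - \left(-6 + 9^{2} + 7 \cdot 9\right) + 41 \left(-6 + 9^{2} + 7 \cdot 9\right)} + \frac{1404}{4393} = \frac{1461}{\left(-6 + 81 + 63\right)^{2} - 41 - \left(-6 + 81 + 63\right) + 41 \left(-6 + 81 + 63\right)} + 1404 \cdot \frac{1}{4393} = \frac{1461}{138^{2} - 41 - 138 + 41 \cdot 138} + \frac{1404}{4393} = \frac{1461}{19044 - 41 - 138 + 5658} + \frac{1404}{4393} = \frac{1461}{24523} + \frac{1404}{4393} = \frac{40848465}{107729539}$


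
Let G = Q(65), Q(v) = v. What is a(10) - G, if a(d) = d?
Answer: -55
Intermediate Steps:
G = 65
a(10) - G = 10 - 1*65 = 10 - 65 = -55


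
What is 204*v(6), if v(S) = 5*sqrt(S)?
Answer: 1020*sqrt(6) ≈ 2498.5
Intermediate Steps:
204*v(6) = 204*(5*sqrt(6)) = 1020*sqrt(6)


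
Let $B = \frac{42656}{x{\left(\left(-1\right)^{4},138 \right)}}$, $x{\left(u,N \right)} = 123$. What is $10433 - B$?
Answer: $\frac{1240603}{123} \approx 10086.0$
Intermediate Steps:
$B = \frac{42656}{123} \approx 346.8$
$10433 - B = 10433 - \frac{42656}{123} = \frac{1240603}{123}$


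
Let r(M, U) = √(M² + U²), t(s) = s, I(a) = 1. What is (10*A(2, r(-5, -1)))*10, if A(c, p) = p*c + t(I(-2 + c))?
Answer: 100 + 200*√26 ≈ 1119.8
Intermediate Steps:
A(c, p) = 1 + c*p (A(c, p) = p*c + 1 = c*p + 1 = 1 + c*p)
(10*A(2, r(-5, -1)))*10 = (10*(1 + 2*√((-5)² + (-1)²)))*10 = (10*(1 + 2*√(25 + 1)))*10 = (10*(1 + 2*√26))*10 = (10 + 20*√26)*10 = 100 + 200*√26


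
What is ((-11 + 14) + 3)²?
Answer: 36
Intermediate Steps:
((-11 + 14) + 3)² = (3 + 3)² = 6² = 36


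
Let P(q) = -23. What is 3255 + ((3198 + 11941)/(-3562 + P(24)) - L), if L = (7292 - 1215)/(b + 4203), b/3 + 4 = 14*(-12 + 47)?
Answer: 21983903917/6764895 ≈ 3249.7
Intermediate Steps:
b = 1458 (b = -12 + 3*(14*(-12 + 47)) = -12 + 3*(14*35) = -12 + 3*490 = -12 + 1470 = 1458)
L = 6077/5661 (L = (7292 - 1215)/(1458 + 4203) = 6077/5661 ≈ 1.0735)
3255 + ((3198 + 11941)/(-3562 + P(24)) - L) = 3255 + ((3198 + 11941)/(-3562 - 23) - 1*6077/5661) = 3255 + (15139/(-3585) - 6077/5661) = 3255 + (15139*(-1/3585) - 6077/5661) = 3255 + (-15139/3585 - 6077/5661) = 3255 - 35829308/6764895 = 21983903917/6764895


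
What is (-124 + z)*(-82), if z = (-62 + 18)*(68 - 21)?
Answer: 179744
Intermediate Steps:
z = -2068 (z = -44*47 = -2068)
(-124 + z)*(-82) = (-124 - 2068)*(-82) = -2192*(-82) = 179744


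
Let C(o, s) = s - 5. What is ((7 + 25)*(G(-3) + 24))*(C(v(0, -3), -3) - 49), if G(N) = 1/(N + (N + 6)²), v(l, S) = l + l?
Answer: -44080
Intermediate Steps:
v(l, S) = 2*l
G(N) = 1/(N + (6 + N)²)
C(o, s) = -5 + s
((7 + 25)*(G(-3) + 24))*(C(v(0, -3), -3) - 49) = ((7 + 25)*(1/(-3 + (6 - 3)²) + 24))*((-5 - 3) - 49) = (32*(1/(-3 + 3²) + 24))*(-8 - 49) = (32*(1/(-3 + 9) + 24))*(-57) = (32*(1/6 + 24))*(-57) = (32*(⅙ + 24))*(-57) = (32*(145/6))*(-57) = (2320/3)*(-57) = -44080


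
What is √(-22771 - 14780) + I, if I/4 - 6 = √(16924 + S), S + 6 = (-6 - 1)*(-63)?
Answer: 24 + 4*√17359 + I*√37551 ≈ 551.01 + 193.78*I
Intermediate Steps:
S = 435 (S = -6 + (-6 - 1)*(-63) = -6 - 7*(-63) = -6 + 441 = 435)
I = 24 + 4*√17359 (I = 24 + 4*√(16924 + 435) = 24 + 4*√17359 ≈ 551.01)
√(-22771 - 14780) + I = √(-22771 - 14780) + (24 + 4*√17359) = √(-37551) + (24 + 4*√17359) = I*√37551 + (24 + 4*√17359) = 24 + 4*√17359 + I*√37551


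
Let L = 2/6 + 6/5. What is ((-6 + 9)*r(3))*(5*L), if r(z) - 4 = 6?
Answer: 230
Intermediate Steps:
r(z) = 10 (r(z) = 4 + 6 = 10)
L = 23/15 (L = 2*(⅙) + 6*(⅕) = ⅓ + 6/5 = 23/15 ≈ 1.5333)
((-6 + 9)*r(3))*(5*L) = ((-6 + 9)*10)*(5*(23/15)) = (3*10)*(23/3) = 30*(23/3) = 230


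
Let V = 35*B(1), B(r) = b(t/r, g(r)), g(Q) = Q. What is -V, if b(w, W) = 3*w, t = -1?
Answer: 105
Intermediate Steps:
B(r) = -3/r (B(r) = 3*(-1/r) = -3/r)
V = -105 (V = 35*(-3/1) = 35*(-3*1) = 35*(-3) = -105)
-V = -1*(-105) = 105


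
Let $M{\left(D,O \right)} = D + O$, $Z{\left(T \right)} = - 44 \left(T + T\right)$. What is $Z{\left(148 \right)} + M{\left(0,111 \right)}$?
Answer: $-12913$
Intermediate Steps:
$Z{\left(T \right)} = - 88 T$ ($Z{\left(T \right)} = - 44 \cdot 2 T = - 88 T$)
$Z{\left(148 \right)} + M{\left(0,111 \right)} = \left(-88\right) 148 + \left(0 + 111\right) = -13024 + 111 = -12913$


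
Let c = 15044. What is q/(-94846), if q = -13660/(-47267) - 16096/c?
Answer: 69413574/8430443001101 ≈ 8.2337e-6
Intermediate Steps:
q = -138827148/177771187 (q = -13660/(-47267) - 16096/15044 = -13660*(-1/47267) - 16096*1/15044 = 13660/47267 - 4024/3761 = -138827148/177771187 ≈ -0.78093)
q/(-94846) = -138827148/177771187/(-94846) = -138827148/177771187*(-1/94846) = 69413574/8430443001101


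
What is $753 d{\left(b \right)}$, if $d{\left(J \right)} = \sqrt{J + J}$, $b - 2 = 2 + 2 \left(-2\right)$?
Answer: $0$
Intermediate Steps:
$b = 0$ ($b = 2 + \left(2 + 2 \left(-2\right)\right) = 2 + \left(2 - 4\right) = 2 - 2 = 0$)
$d{\left(J \right)} = \sqrt{2} \sqrt{J}$ ($d{\left(J \right)} = \sqrt{2 J} = \sqrt{2} \sqrt{J}$)
$753 d{\left(b \right)} = 753 \sqrt{2} \sqrt{0} = 753 \sqrt{2} \cdot 0 = 753 \cdot 0 = 0$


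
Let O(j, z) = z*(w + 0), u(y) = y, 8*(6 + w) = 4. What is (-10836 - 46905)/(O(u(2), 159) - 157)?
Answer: 115482/2063 ≈ 55.978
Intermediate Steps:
w = -11/2 (w = -6 + (⅛)*4 = -6 + ½ = -11/2 ≈ -5.5000)
O(j, z) = -11*z/2 (O(j, z) = z*(-11/2 + 0) = z*(-11/2) = -11*z/2)
(-10836 - 46905)/(O(u(2), 159) - 157) = (-10836 - 46905)/(-11/2*159 - 157) = -57741/(-1749/2 - 157) = -57741/(-2063/2) = -57741*(-2/2063) = 115482/2063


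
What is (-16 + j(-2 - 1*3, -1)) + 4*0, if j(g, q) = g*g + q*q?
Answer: 10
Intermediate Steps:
j(g, q) = g**2 + q**2
(-16 + j(-2 - 1*3, -1)) + 4*0 = (-16 + ((-2 - 1*3)**2 + (-1)**2)) + 4*0 = (-16 + ((-2 - 3)**2 + 1)) + 0 = (-16 + ((-5)**2 + 1)) + 0 = (-16 + (25 + 1)) + 0 = (-16 + 26) + 0 = 10 + 0 = 10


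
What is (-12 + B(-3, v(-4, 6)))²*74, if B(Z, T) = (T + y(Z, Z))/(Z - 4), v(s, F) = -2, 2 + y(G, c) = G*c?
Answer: 586154/49 ≈ 11962.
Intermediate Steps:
y(G, c) = -2 + G*c
B(Z, T) = (-2 + T + Z²)/(-4 + Z) (B(Z, T) = (T + (-2 + Z*Z))/(Z - 4) = (T + (-2 + Z²))/(-4 + Z) = (-2 + T + Z²)/(-4 + Z))
(-12 + B(-3, v(-4, 6)))²*74 = (-12 + (-2 - 2 + (-3)²)/(-4 - 3))²*74 = (-12 + (-2 - 2 + 9)/(-7))²*74 = (-12 - ⅐*5)²*74 = (-12 - 5/7)²*74 = (-89/7)²*74 = (7921/49)*74 = 586154/49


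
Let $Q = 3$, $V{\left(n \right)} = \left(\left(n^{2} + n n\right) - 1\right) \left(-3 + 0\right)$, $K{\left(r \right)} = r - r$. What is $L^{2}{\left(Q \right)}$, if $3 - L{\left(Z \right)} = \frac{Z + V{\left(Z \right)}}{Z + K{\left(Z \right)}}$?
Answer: $361$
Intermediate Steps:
$K{\left(r \right)} = 0$
$V{\left(n \right)} = 3 - 6 n^{2}$ ($V{\left(n \right)} = \left(\left(n^{2} + n^{2}\right) - 1\right) \left(-3\right) = \left(2 n^{2} - 1\right) \left(-3\right) = \left(-1 + 2 n^{2}\right) \left(-3\right) = 3 - 6 n^{2}$)
$L{\left(Z \right)} = 3 - \frac{3 + Z - 6 Z^{2}}{Z}$ ($L{\left(Z \right)} = 3 - \frac{Z - \left(-3 + 6 Z^{2}\right)}{Z + 0} = 3 - \frac{3 + Z - 6 Z^{2}}{Z}$)
$L^{2}{\left(Q \right)} = \left(2 - \frac{3}{3} + 6 \cdot 3\right)^{2} = \left(2 - 1 + 18\right)^{2} = 19^{2} = 361$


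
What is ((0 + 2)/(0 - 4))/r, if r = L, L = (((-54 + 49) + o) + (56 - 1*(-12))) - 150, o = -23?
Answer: 1/220 ≈ 0.0045455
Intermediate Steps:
L = -110 (L = (((-54 + 49) - 23) + (56 - 1*(-12))) - 150 = ((-5 - 23) + (56 + 12)) - 150 = (-28 + 68) - 150 = 40 - 150 = -110)
r = -110
((0 + 2)/(0 - 4))/r = ((0 + 2)/(0 - 4))/(-110) = (2/(-4))*(-1/110) = (2*(-1/4))*(-1/110) = -1/2*(-1/110) = 1/220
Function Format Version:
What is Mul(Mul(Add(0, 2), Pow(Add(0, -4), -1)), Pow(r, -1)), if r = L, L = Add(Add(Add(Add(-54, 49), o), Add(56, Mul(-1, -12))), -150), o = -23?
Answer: Rational(1, 220) ≈ 0.0045455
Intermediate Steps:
L = -110 (L = Add(Add(Add(Add(-54, 49), -23), Add(56, Mul(-1, -12))), -150) = Add(Add(Add(-5, -23), Add(56, 12)), -150) = Add(Add(-28, 68), -150) = Add(40, -150) = -110)
r = -110
Mul(Mul(Add(0, 2), Pow(Add(0, -4), -1)), Pow(r, -1)) = Mul(Mul(Add(0, 2), Pow(Add(0, -4), -1)), Pow(-110, -1)) = Mul(Mul(2, Pow(-4, -1)), Rational(-1, 110)) = Mul(Mul(2, Rational(-1, 4)), Rational(-1, 110)) = Mul(Rational(-1, 2), Rational(-1, 110)) = Rational(1, 220)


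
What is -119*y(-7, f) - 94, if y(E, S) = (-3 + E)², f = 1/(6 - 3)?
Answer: -11994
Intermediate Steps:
f = ⅓ (f = 1/3 = ⅓ ≈ 0.33333)
-119*y(-7, f) - 94 = -119*(-3 - 7)² - 94 = -119*(-10)² - 94 = -119*100 - 94 = -11900 - 94 = -11994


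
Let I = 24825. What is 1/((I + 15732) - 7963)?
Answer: 1/32594 ≈ 3.0681e-5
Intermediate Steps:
1/((I + 15732) - 7963) = 1/((24825 + 15732) - 7963) = 1/(40557 - 7963) = 1/32594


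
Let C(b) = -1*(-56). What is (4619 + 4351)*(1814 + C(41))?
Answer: 16773900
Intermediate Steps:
C(b) = 56
(4619 + 4351)*(1814 + C(41)) = (4619 + 4351)*(1814 + 56) = 8970*1870 = 16773900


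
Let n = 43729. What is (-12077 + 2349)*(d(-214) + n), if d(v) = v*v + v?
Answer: -868817408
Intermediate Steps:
d(v) = v + v**2 (d(v) = v**2 + v = v + v**2)
(-12077 + 2349)*(d(-214) + n) = (-12077 + 2349)*(-214*(1 - 214) + 43729) = -9728*(-214*(-213) + 43729) = -9728*(45582 + 43729) = -9728*89311 = -868817408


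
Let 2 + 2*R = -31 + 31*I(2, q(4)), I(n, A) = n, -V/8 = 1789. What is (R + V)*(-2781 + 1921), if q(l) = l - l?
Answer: 12295850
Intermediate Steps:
V = -14312 (V = -8*1789 = -14312)
q(l) = 0
R = 29/2 (R = -1 + (-31 + 31*2)/2 = -1 + (-31 + 62)/2 = -1 + (½)*31 = -1 + 31/2 = 29/2 ≈ 14.500)
(R + V)*(-2781 + 1921) = (29/2 - 14312)*(-2781 + 1921) = -28595/2*(-860) = 12295850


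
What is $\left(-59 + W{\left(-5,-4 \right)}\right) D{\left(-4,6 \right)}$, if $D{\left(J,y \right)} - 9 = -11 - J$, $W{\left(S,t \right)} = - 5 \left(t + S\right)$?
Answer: $-28$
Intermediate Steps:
$W{\left(S,t \right)} = - 5 S - 5 t$ ($W{\left(S,t \right)} = - 5 \left(S + t\right) = - 5 S - 5 t$)
$D{\left(J,y \right)} = -2 - J$ ($D{\left(J,y \right)} = 9 - \left(11 + J\right) = -2 - J$)
$\left(-59 + W{\left(-5,-4 \right)}\right) D{\left(-4,6 \right)} = \left(-59 - -45\right) \left(-2 - -4\right) = \left(-59 + \left(25 + 20\right)\right) \left(-2 + 4\right) = \left(-59 + 45\right) 2 = \left(-14\right) 2 = -28$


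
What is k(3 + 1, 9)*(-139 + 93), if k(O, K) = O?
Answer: -184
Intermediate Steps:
k(3 + 1, 9)*(-139 + 93) = (3 + 1)*(-139 + 93) = 4*(-46) = -184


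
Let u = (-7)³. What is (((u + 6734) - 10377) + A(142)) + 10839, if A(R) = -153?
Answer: 6700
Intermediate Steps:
u = -343
(((u + 6734) - 10377) + A(142)) + 10839 = (((-343 + 6734) - 10377) - 153) + 10839 = ((6391 - 10377) - 153) + 10839 = (-3986 - 153) + 10839 = -4139 + 10839 = 6700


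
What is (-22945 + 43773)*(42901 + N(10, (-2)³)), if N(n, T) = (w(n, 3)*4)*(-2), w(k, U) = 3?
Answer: 893042156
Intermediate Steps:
N(n, T) = -24 (N(n, T) = (3*4)*(-2) = 12*(-2) = -24)
(-22945 + 43773)*(42901 + N(10, (-2)³)) = (-22945 + 43773)*(42901 - 24) = 20828*42877 = 893042156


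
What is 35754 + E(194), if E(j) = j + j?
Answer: 36142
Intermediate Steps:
E(j) = 2*j
35754 + E(194) = 35754 + 2*194 = 35754 + 388 = 36142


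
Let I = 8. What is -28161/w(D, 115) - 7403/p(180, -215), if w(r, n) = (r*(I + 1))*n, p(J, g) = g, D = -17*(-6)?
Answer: 5744297/168130 ≈ 34.166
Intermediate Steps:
D = 102
w(r, n) = 9*n*r (w(r, n) = (r*(8 + 1))*n = (r*9)*n = (9*r)*n = 9*n*r)
-28161/w(D, 115) - 7403/p(180, -215) = -28161/(9*115*102) - 7403/(-215) = -28161/105570 - 7403*(-1/215) = -28161*1/105570 + 7403/215 = -1043/3910 + 7403/215 = 5744297/168130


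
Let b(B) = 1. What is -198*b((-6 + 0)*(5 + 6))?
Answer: -198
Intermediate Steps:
-198*b((-6 + 0)*(5 + 6)) = -198*1 = -198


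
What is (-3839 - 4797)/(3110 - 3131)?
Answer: 8636/21 ≈ 411.24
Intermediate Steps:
(-3839 - 4797)/(3110 - 3131) = -8636/(-21) = -8636*(-1/21) = 8636/21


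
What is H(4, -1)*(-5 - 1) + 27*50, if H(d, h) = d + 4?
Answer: 1302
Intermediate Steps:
H(d, h) = 4 + d
H(4, -1)*(-5 - 1) + 27*50 = (4 + 4)*(-5 - 1) + 27*50 = 8*(-6) + 1350 = -48 + 1350 = 1302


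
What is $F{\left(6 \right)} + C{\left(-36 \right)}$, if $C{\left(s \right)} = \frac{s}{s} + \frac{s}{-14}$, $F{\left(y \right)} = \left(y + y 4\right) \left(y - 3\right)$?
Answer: $\frac{655}{7} \approx 93.571$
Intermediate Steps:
$F{\left(y \right)} = 5 y \left(-3 + y\right)$ ($F{\left(y \right)} = \left(y + 4 y\right) \left(-3 + y\right) = 5 y \left(-3 + y\right)$)
$C{\left(s \right)} = 1 - \frac{s}{14}$ ($C{\left(s \right)} = 1 + s \left(- \frac{1}{14}\right) = 1 - \frac{s}{14}$)
$F{\left(6 \right)} + C{\left(-36 \right)} = 5 \cdot 6 \left(-3 + 6\right) + \left(1 - - \frac{18}{7}\right) = 5 \cdot 6 \cdot 3 + \left(1 + \frac{18}{7}\right) = 90 + \frac{25}{7} = \frac{655}{7}$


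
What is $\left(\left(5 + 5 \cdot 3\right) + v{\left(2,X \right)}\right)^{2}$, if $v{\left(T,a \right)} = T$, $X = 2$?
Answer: $484$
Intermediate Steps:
$\left(\left(5 + 5 \cdot 3\right) + v{\left(2,X \right)}\right)^{2} = \left(\left(5 + 5 \cdot 3\right) + 2\right)^{2} = \left(\left(5 + 15\right) + 2\right)^{2} = \left(20 + 2\right)^{2} = 22^{2} = 484$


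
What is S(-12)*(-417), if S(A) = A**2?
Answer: -60048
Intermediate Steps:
S(-12)*(-417) = (-12)**2*(-417) = 144*(-417) = -60048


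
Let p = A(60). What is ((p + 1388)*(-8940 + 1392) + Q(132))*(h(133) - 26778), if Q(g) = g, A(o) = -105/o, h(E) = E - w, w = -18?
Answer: 278605836441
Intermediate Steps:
h(E) = 18 + E (h(E) = E - 1*(-18) = E + 18 = 18 + E)
p = -7/4 (p = -105/60 = -105*1/60 = -7/4 ≈ -1.7500)
((p + 1388)*(-8940 + 1392) + Q(132))*(h(133) - 26778) = ((-7/4 + 1388)*(-8940 + 1392) + 132)*((18 + 133) - 26778) = ((5545/4)*(-7548) + 132)*(151 - 26778) = (-10463415 + 132)*(-26627) = -10463283*(-26627) = 278605836441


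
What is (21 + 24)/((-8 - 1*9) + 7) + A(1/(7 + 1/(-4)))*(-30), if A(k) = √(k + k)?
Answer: -9/2 - 20*√6/3 ≈ -20.830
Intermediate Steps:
A(k) = √2*√k (A(k) = √(2*k) = √2*√k)
(21 + 24)/((-8 - 1*9) + 7) + A(1/(7 + 1/(-4)))*(-30) = (21 + 24)/((-8 - 1*9) + 7) + (√2*√(1/(7 + 1/(-4))))*(-30) = 45/((-8 - 9) + 7) + (√2*√(1/(7 - ¼)))*(-30) = 45/(-17 + 7) + (√2*√(1/(27/4)))*(-30) = 45/(-10) + (√2*√(4/27))*(-30) = 45*(-⅒) + (√2*(2*√3/9))*(-30) = -9/2 + (2*√6/9)*(-30) = -9/2 - 20*√6/3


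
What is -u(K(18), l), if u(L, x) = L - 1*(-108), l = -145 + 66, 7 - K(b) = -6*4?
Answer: -139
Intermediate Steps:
K(b) = 31 (K(b) = 7 - (-6)*4 = 7 - 1*(-24) = 7 + 24 = 31)
l = -79
u(L, x) = 108 + L (u(L, x) = L + 108 = 108 + L)
-u(K(18), l) = -(108 + 31) = -1*139 = -139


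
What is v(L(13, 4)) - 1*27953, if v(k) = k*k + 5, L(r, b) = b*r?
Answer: -25244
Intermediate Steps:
v(k) = 5 + k² (v(k) = k² + 5 = 5 + k²)
v(L(13, 4)) - 1*27953 = (5 + (4*13)²) - 1*27953 = (5 + 52²) - 27953 = (5 + 2704) - 27953 = 2709 - 27953 = -25244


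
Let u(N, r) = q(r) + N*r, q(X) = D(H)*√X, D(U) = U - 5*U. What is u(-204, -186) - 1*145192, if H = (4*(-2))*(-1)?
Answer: -107248 - 32*I*√186 ≈ -1.0725e+5 - 436.42*I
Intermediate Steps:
H = 8 (H = -8*(-1) = 8)
D(U) = -4*U
q(X) = -32*√X (q(X) = (-4*8)*√X = -32*√X)
u(N, r) = -32*√r + N*r
u(-204, -186) - 1*145192 = (-32*I*√186 - 204*(-186)) - 1*145192 = (-32*I*√186 + 37944) - 145192 = (37944 - 32*I*√186) - 145192 = -107248 - 32*I*√186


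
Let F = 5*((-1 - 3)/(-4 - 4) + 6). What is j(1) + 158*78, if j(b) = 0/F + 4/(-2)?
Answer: 12322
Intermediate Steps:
F = 65/2 (F = 5*(-4/(-8) + 6) = 5*(-4*(-⅛) + 6) = 5*(½ + 6) = 5*(13/2) = 65/2 ≈ 32.500)
j(b) = -2 (j(b) = 0/(65/2) + 4/(-2) = 0*(2/65) + 4*(-½) = 0 - 2 = -2)
j(1) + 158*78 = -2 + 158*78 = -2 + 12324 = 12322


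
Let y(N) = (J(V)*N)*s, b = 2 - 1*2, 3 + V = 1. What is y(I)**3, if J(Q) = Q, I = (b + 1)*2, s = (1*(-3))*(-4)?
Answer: -110592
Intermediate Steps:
s = 12 (s = -3*(-4) = 12)
V = -2 (V = -3 + 1 = -2)
b = 0 (b = 2 - 2 = 0)
I = 2 (I = (0 + 1)*2 = 1*2 = 2)
y(N) = -24*N (y(N) = -2*N*12 = -24*N)
y(I)**3 = (-24*2)**3 = (-48)**3 = -110592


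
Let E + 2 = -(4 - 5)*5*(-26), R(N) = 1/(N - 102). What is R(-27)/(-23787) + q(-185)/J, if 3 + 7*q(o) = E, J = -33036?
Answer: 138160619/236534026932 ≈ 0.00058411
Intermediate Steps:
R(N) = 1/(-102 + N)
E = -132 (E = -2 - (4 - 5)*5*(-26) = -2 - (-1*5)*(-26) = -2 - (-5)*(-26) = -2 - 1*130 = -2 - 130 = -132)
q(o) = -135/7 (q(o) = -3/7 + (1/7)*(-132) = -3/7 - 132/7 = -135/7)
R(-27)/(-23787) + q(-185)/J = 1/(-102 - 27*(-23787)) - 135/7/(-33036) = -1/23787/(-129) - 135/7*(-1/33036) = -1/129*(-1/23787) + 45/77084 = 1/3068523 + 45/77084 = 138160619/236534026932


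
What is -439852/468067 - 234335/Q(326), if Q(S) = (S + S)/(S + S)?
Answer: -109684920297/468067 ≈ -2.3434e+5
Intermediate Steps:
Q(S) = 1 (Q(S) = (2*S)/((2*S)) = (2*S)*(1/(2*S)) = 1)
-439852/468067 - 234335/Q(326) = -439852/468067 - 234335/1 = -439852*1/468067 - 234335*1 = -439852/468067 - 234335 = -109684920297/468067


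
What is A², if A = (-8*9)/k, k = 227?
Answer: 5184/51529 ≈ 0.10060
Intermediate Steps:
A = -72/227 (A = -8*9/227 = -72*1/227 = -72/227 ≈ -0.31718)
A² = (-72/227)² = 5184/51529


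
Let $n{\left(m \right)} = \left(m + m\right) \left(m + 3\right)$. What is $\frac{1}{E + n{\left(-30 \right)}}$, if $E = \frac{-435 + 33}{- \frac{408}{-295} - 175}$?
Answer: $\frac{51217}{83090130} \approx 0.0006164$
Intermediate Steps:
$n{\left(m \right)} = 2 m \left(3 + m\right)$
$E = \frac{118590}{51217}$ ($E = - \frac{402}{\left(-408\right) \left(- \frac{1}{295}\right) - 175} = - \frac{402}{\frac{408}{295} - 175} = - \frac{402}{- \frac{51217}{295}} = \left(-402\right) \left(- \frac{295}{51217}\right) = \frac{118590}{51217} \approx 2.3154$)
$\frac{1}{E + n{\left(-30 \right)}} = \frac{1}{\frac{118590}{51217} + 2 \left(-30\right) \left(3 - 30\right)} = \frac{1}{\frac{118590}{51217} + 2 \left(-30\right) \left(-27\right)} = \frac{1}{\frac{118590}{51217} + 1620} = \frac{1}{\frac{83090130}{51217}} = \frac{51217}{83090130}$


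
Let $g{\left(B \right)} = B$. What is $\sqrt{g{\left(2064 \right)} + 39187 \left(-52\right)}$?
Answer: $2 i \sqrt{508915} \approx 1426.8 i$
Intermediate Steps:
$\sqrt{g{\left(2064 \right)} + 39187 \left(-52\right)} = \sqrt{2064 + 39187 \left(-52\right)} = \sqrt{2064 - 2037724} = \sqrt{-2035660} = 2 i \sqrt{508915}$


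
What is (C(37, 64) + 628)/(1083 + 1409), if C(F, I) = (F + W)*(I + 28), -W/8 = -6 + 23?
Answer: -2120/623 ≈ -3.4029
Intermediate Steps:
W = -136 (W = -8*(-6 + 23) = -8*17 = -136)
C(F, I) = (-136 + F)*(28 + I) (C(F, I) = (F - 136)*(I + 28) = (-136 + F)*(28 + I))
(C(37, 64) + 628)/(1083 + 1409) = ((-3808 - 136*64 + 28*37 + 37*64) + 628)/(1083 + 1409) = ((-3808 - 8704 + 1036 + 2368) + 628)/2492 = (-9108 + 628)*(1/2492) = -8480*1/2492 = -2120/623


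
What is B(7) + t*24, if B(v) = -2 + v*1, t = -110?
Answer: -2635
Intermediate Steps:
B(v) = -2 + v
B(7) + t*24 = (-2 + 7) - 110*24 = 5 - 2640 = -2635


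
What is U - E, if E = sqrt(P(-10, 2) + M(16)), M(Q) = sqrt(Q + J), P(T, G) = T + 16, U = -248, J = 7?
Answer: -248 - sqrt(6 + sqrt(23)) ≈ -251.29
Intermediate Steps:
P(T, G) = 16 + T
M(Q) = sqrt(7 + Q) (M(Q) = sqrt(Q + 7) = sqrt(7 + Q))
E = sqrt(6 + sqrt(23)) (E = sqrt((16 - 10) + sqrt(7 + 16)) = sqrt(6 + sqrt(23)) ≈ 3.2857)
U - E = -248 - sqrt(6 + sqrt(23))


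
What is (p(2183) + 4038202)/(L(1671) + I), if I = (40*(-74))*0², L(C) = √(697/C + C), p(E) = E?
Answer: 4040385*√4666999398/2792938 ≈ 98828.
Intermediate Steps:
L(C) = √(C + 697/C)
I = 0 (I = -2960*0 = 0)
(p(2183) + 4038202)/(L(1671) + I) = (2183 + 4038202)/(√(1671 + 697/1671) + 0) = 4040385/(√(1671 + 697*(1/1671)) + 0) = 4040385/(√(1671 + 697/1671) + 0) = 4040385/(√(2792938/1671) + 0) = 4040385/(√4666999398/1671 + 0) = 4040385/((√4666999398/1671)) = 4040385*(√4666999398/2792938) = 4040385*√4666999398/2792938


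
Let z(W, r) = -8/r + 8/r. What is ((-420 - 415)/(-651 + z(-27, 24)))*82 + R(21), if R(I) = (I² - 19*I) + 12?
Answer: 103624/651 ≈ 159.18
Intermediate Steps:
z(W, r) = 0
R(I) = 12 + I² - 19*I
((-420 - 415)/(-651 + z(-27, 24)))*82 + R(21) = ((-420 - 415)/(-651 + 0))*82 + (12 + 21² - 19*21) = -835/(-651)*82 + (12 + 441 - 399) = -835*(-1/651)*82 + 54 = (835/651)*82 + 54 = 68470/651 + 54 = 103624/651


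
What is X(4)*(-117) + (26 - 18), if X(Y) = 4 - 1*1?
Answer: -343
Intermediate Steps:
X(Y) = 3 (X(Y) = 4 - 1 = 3)
X(4)*(-117) + (26 - 18) = 3*(-117) + (26 - 18) = -351 + 8 = -343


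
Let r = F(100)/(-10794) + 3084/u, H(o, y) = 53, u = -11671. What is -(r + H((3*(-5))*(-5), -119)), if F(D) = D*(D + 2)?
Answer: -1087406021/20996129 ≈ -51.791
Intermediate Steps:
F(D) = D*(2 + D)
r = -25388816/20996129 (r = (100*(2 + 100))/(-10794) + 3084/(-11671) = (100*102)*(-1/10794) + 3084*(-1/11671) = 10200*(-1/10794) - 3084/11671 = -1700/1799 - 3084/11671 = -25388816/20996129 ≈ -1.2092)
-(r + H((3*(-5))*(-5), -119)) = -(-25388816/20996129 + 53) = -1*1087406021/20996129 = -1087406021/20996129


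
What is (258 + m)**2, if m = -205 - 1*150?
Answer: 9409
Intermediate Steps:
m = -355 (m = -205 - 150 = -355)
(258 + m)**2 = (258 - 355)**2 = (-97)**2 = 9409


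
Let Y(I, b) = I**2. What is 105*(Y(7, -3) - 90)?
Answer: -4305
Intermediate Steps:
105*(Y(7, -3) - 90) = 105*(7**2 - 90) = 105*(49 - 90) = 105*(-41) = -4305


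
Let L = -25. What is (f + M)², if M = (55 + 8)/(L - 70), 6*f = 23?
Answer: 3265249/324900 ≈ 10.050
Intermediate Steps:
f = 23/6 (f = (⅙)*23 = 23/6 ≈ 3.8333)
M = -63/95 (M = (55 + 8)/(-25 - 70) = 63/(-95) = 63*(-1/95) = -63/95 ≈ -0.66316)
(f + M)² = (23/6 - 63/95)² = (1807/570)² = 3265249/324900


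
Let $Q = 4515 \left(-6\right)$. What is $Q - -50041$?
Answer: $22951$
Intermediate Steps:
$Q = -27090$
$Q - -50041 = -27090 - -50041 = -27090 + 50041 = 22951$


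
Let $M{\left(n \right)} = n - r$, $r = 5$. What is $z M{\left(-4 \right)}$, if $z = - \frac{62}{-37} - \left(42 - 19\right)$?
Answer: $\frac{7101}{37} \approx 191.92$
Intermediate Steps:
$z = - \frac{789}{37}$ ($z = \left(-62\right) \left(- \frac{1}{37}\right) - \left(42 - 19\right) = \frac{62}{37} - 23 = - \frac{789}{37} \approx -21.324$)
$M{\left(n \right)} = -5 + n$ ($M{\left(n \right)} = n - 5 = -5 + n$)
$z M{\left(-4 \right)} = - \frac{789 \left(-5 - 4\right)}{37} = \left(- \frac{789}{37}\right) \left(-9\right) = \frac{7101}{37}$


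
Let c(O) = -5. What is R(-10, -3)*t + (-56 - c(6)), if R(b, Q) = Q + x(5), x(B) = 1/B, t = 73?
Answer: -1277/5 ≈ -255.40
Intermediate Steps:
R(b, Q) = 1/5 + Q (R(b, Q) = Q + 1/5 = 1/5 + Q)
R(-10, -3)*t + (-56 - c(6)) = (1/5 - 3)*73 + (-56 - 1*(-5)) = -14/5*73 + (-56 + 5) = -1022/5 - 51 = -1277/5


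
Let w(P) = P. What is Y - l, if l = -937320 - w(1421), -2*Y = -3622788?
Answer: 2750135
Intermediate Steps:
Y = 1811394 (Y = -1/2*(-3622788) = 1811394)
l = -938741 (l = -937320 - 1*1421 = -937320 - 1421 = -938741)
Y - l = 1811394 - 1*(-938741) = 1811394 + 938741 = 2750135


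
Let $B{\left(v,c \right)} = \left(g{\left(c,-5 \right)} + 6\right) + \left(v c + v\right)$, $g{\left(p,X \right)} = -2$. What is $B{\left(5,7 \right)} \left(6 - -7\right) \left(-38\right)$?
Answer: $-21736$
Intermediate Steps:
$B{\left(v,c \right)} = 4 + v + c v$ ($B{\left(v,c \right)} = \left(-2 + 6\right) + \left(v c + v\right) = 4 + \left(c v + v\right) = 4 + \left(v + c v\right) = 4 + v + c v$)
$B{\left(5,7 \right)} \left(6 - -7\right) \left(-38\right) = \left(4 + 5 + 7 \cdot 5\right) \left(6 - -7\right) \left(-38\right) = \left(4 + 5 + 35\right) \left(6 + 7\right) \left(-38\right) = 44 \cdot 13 \left(-38\right) = 572 \left(-38\right) = -21736$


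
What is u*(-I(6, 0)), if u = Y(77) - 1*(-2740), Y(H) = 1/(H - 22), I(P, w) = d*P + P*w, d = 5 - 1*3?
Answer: -1808412/55 ≈ -32880.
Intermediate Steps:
d = 2 (d = 5 - 3 = 2)
I(P, w) = 2*P + P*w
Y(H) = 1/(-22 + H)
u = 150701/55 (u = 1/(-22 + 77) - 1*(-2740) = 1/55 + 2740 = 150701/55 ≈ 2740.0)
u*(-I(6, 0)) = 150701*(-6*(2 + 0))/55 = 150701*(-6*2)/55 = 150701*(-1*12)/55 = (150701/55)*(-12) = -1808412/55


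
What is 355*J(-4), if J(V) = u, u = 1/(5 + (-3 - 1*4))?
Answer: -355/2 ≈ -177.50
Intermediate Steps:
u = -½ (u = 1/(5 + (-3 - 4)) = 1/(5 - 7) = 1/(-2) = -½ ≈ -0.50000)
J(V) = -½
355*J(-4) = 355*(-½) = -355/2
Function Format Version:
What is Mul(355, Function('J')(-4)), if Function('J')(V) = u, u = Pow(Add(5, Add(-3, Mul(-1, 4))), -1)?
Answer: Rational(-355, 2) ≈ -177.50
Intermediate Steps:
u = Rational(-1, 2) (u = Pow(Add(5, Add(-3, -4)), -1) = Pow(Add(5, -7), -1) = Pow(-2, -1) = Rational(-1, 2) ≈ -0.50000)
Function('J')(V) = Rational(-1, 2)
Mul(355, Function('J')(-4)) = Mul(355, Rational(-1, 2)) = Rational(-355, 2)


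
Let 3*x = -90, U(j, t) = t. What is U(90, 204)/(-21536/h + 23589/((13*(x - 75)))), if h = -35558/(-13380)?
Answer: -550082260/21898101159 ≈ -0.025120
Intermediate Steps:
x = -30 (x = (1/3)*(-90) = -30)
h = 17779/6690 (h = -35558*(-1/13380) = 17779/6690 ≈ 2.6575)
U(90, 204)/(-21536/h + 23589/((13*(x - 75)))) = 204/(-21536/17779/6690 + 23589/((13*(-30 - 75)))) = 204/(-21536*6690/17779 + 23589/((13*(-105)))) = 204/(-144075840/17779 + 23589/(-1365)) = 204/(-144075840/17779 + 23589*(-1/1365)) = 204/(-144075840/17779 - 7863/455) = 204/(-65694303477/8089445) = 204*(-8089445/65694303477) = -550082260/21898101159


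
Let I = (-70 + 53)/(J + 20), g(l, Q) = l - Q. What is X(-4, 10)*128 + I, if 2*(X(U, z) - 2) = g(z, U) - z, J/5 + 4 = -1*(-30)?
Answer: 76783/150 ≈ 511.89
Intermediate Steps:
J = 130 (J = -20 + 5*(-1*(-30)) = -20 + 5*30 = -20 + 150 = 130)
I = -17/150 (I = (-70 + 53)/(130 + 20) = -17/150 ≈ -0.11333)
X(U, z) = 2 - U/2 (X(U, z) = 2 + ((z - U) - z)/2 = 2 + (-U)/2 = 2 - U/2)
X(-4, 10)*128 + I = (2 - ½*(-4))*128 - 17/150 = (2 + 2)*128 - 17/150 = 4*128 - 17/150 = 512 - 17/150 = 76783/150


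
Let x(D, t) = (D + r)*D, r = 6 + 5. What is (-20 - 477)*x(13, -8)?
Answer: -155064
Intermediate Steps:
r = 11
x(D, t) = D*(11 + D) (x(D, t) = (D + 11)*D = (11 + D)*D = D*(11 + D))
(-20 - 477)*x(13, -8) = (-20 - 477)*(13*(11 + 13)) = -6461*24 = -497*312 = -155064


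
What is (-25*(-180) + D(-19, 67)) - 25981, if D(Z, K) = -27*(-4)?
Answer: -21373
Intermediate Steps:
D(Z, K) = 108
(-25*(-180) + D(-19, 67)) - 25981 = (-25*(-180) + 108) - 25981 = (4500 + 108) - 25981 = 4608 - 25981 = -21373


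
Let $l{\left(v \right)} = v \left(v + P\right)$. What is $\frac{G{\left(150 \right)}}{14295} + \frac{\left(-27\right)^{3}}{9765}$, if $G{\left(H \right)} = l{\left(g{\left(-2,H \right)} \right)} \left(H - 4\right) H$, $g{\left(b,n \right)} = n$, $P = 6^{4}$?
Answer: $\frac{343589205789}{1034005} \approx 3.3229 \cdot 10^{5}$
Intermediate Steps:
$P = 1296$
$l{\left(v \right)} = v \left(1296 + v\right)$ ($l{\left(v \right)} = v \left(v + 1296\right) = v \left(1296 + v\right)$)
$G{\left(H \right)} = H^{2} \left(-4 + H\right) \left(1296 + H\right)$ ($G{\left(H \right)} = H \left(1296 + H\right) \left(H - 4\right) H = H \left(1296 + H\right) \left(-4 + H\right) H = H \left(-4 + H\right) \left(1296 + H\right) H = H^{2} \left(-4 + H\right) \left(1296 + H\right)$)
$\frac{G{\left(150 \right)}}{14295} + \frac{\left(-27\right)^{3}}{9765} = \frac{150^{2} \left(-4 + 150\right) \left(1296 + 150\right)}{14295} + \frac{\left(-27\right)^{3}}{9765} = 22500 \cdot 146 \cdot 1446 \cdot \frac{1}{14295} - \frac{2187}{1085} = 4750110000 \cdot \frac{1}{14295} - \frac{2187}{1085} = \frac{316674000}{953} - \frac{2187}{1085} = \frac{343589205789}{1034005}$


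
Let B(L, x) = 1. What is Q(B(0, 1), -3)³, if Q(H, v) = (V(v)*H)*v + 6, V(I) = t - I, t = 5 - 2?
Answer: -1728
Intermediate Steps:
t = 3
V(I) = 3 - I
Q(H, v) = 6 + H*v*(3 - v) (Q(H, v) = ((3 - v)*H)*v + 6 = (H*(3 - v))*v + 6 = H*v*(3 - v) + 6 = 6 + H*v*(3 - v))
Q(B(0, 1), -3)³ = (6 - 1*1*(-3)*(-3 - 3))³ = (6 - 1*1*(-3)*(-6))³ = (6 - 18)³ = (-12)³ = -1728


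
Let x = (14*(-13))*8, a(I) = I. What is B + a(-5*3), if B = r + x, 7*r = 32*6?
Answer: -10105/7 ≈ -1443.6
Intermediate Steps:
r = 192/7 (r = (32*6)/7 = (⅐)*192 = 192/7 ≈ 27.429)
x = -1456 (x = -182*8 = -1456)
B = -10000/7 (B = 192/7 - 1456 = -10000/7 ≈ -1428.6)
B + a(-5*3) = -10000/7 - 5*3 = -10000/7 - 15 = -10105/7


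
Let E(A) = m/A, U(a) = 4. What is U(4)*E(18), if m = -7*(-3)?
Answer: 14/3 ≈ 4.6667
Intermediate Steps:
m = 21
E(A) = 21/A
U(4)*E(18) = 4*(21/18) = 4*(21*(1/18)) = 4*(7/6) = 14/3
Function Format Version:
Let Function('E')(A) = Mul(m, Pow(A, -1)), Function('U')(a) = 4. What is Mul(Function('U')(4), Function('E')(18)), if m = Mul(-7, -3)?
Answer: Rational(14, 3) ≈ 4.6667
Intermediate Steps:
m = 21
Function('E')(A) = Mul(21, Pow(A, -1))
Mul(Function('U')(4), Function('E')(18)) = Mul(4, Mul(21, Pow(18, -1))) = Mul(4, Mul(21, Rational(1, 18))) = Mul(4, Rational(7, 6)) = Rational(14, 3)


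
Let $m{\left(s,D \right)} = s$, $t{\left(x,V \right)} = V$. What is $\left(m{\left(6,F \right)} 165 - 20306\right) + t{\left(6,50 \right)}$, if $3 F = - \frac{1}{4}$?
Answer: $-19266$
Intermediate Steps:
$F = - \frac{1}{12}$ ($F = \frac{\left(-1\right) \frac{1}{4}}{3} = \frac{1}{3} \left(- \frac{1}{4}\right) = - \frac{1}{12} \approx -0.083333$)
$\left(m{\left(6,F \right)} 165 - 20306\right) + t{\left(6,50 \right)} = \left(6 \cdot 165 - 20306\right) + 50 = \left(990 - 20306\right) + 50 = -19316 + 50 = -19266$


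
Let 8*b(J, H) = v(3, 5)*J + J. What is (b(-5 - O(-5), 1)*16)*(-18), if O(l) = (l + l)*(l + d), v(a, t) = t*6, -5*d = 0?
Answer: 61380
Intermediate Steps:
d = 0 (d = -1/5*0 = 0)
v(a, t) = 6*t
O(l) = 2*l**2 (O(l) = (l + l)*(l + 0) = (2*l)*l = 2*l**2)
b(J, H) = 31*J/8 (b(J, H) = ((6*5)*J + J)/8 = (30*J + J)/8 = (31*J)/8 = 31*J/8)
(b(-5 - O(-5), 1)*16)*(-18) = ((31*(-5 - 2*(-5)**2)/8)*16)*(-18) = ((31*(-5 - 2*25)/8)*16)*(-18) = ((31*(-5 - 1*50)/8)*16)*(-18) = ((31*(-5 - 50)/8)*16)*(-18) = (((31/8)*(-55))*16)*(-18) = -1705/8*16*(-18) = -3410*(-18) = 61380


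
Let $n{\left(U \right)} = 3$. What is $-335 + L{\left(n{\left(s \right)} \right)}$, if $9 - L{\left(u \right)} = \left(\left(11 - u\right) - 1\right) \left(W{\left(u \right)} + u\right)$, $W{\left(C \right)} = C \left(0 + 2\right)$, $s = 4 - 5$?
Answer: $-389$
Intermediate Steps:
$s = -1$
$W{\left(C \right)} = 2 C$ ($W{\left(C \right)} = C 2 = 2 C$)
$L{\left(u \right)} = 9 - 3 u \left(10 - u\right)$ ($L{\left(u \right)} = 9 - \left(\left(11 - u\right) - 1\right) \left(2 u + u\right) = 9 - \left(10 - u\right) 3 u = 9 - 3 u \left(10 - u\right)$)
$-335 + L{\left(n{\left(s \right)} \right)} = -335 + \left(9 - 90 + 3 \cdot 3^{2}\right) = -335 + \left(9 - 90 + 3 \cdot 9\right) = -335 + \left(9 - 90 + 27\right) = -335 - 54 = -389$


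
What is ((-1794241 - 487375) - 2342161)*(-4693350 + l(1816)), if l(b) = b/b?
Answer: 21700999159173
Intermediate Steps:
l(b) = 1
((-1794241 - 487375) - 2342161)*(-4693350 + l(1816)) = ((-1794241 - 487375) - 2342161)*(-4693350 + 1) = (-2281616 - 2342161)*(-4693349) = -4623777*(-4693349) = 21700999159173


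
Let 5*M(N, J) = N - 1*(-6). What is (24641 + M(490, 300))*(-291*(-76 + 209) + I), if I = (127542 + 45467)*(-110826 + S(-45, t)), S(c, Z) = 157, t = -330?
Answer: -2368474809030524/5 ≈ -4.7370e+14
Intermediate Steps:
M(N, J) = 6/5 + N/5 (M(N, J) = (N - 1*(-6))/5 = (N + 6)/5 = (6 + N)/5 = 6/5 + N/5)
I = -19146733021 (I = (127542 + 45467)*(-110826 + 157) = 173009*(-110669) = -19146733021)
(24641 + M(490, 300))*(-291*(-76 + 209) + I) = (24641 + (6/5 + (⅕)*490))*(-291*(-76 + 209) - 19146733021) = (24641 + (6/5 + 98))*(-291*133 - 19146733021) = (24641 + 496/5)*(-38703 - 19146733021) = (123701/5)*(-19146771724) = -2368474809030524/5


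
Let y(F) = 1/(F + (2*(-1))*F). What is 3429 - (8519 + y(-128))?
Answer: -651521/128 ≈ -5090.0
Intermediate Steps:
y(F) = -1/F (y(F) = 1/(F - 2*F) = 1/(-F) = -1/F)
3429 - (8519 + y(-128)) = 3429 - (8519 - 1/(-128)) = 3429 - (8519 - 1*(-1/128)) = 3429 - (8519 + 1/128) = 3429 - 1*1090433/128 = 3429 - 1090433/128 = -651521/128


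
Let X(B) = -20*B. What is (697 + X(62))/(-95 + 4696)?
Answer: -543/4601 ≈ -0.11802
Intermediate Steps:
(697 + X(62))/(-95 + 4696) = (697 - 20*62)/(-95 + 4696) = (697 - 1240)/4601 = -543*1/4601 = -543/4601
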